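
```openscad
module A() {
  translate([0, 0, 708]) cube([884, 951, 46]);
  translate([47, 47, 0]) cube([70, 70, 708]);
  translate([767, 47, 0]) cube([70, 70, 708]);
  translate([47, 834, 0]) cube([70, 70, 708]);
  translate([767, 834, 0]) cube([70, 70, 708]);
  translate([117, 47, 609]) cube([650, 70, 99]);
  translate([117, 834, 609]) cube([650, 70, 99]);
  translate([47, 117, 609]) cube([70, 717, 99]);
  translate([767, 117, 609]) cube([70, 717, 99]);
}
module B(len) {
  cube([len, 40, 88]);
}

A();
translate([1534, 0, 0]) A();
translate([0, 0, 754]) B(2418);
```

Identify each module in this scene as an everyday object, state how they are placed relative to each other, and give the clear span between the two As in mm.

A is a table. B is a beam. A beam spans the tops of two tables. The clear span between the two tables is 650 mm.

Second table starts at x = 1534; first ends at x = 884; clear span = 1534 − 884 = 650 mm.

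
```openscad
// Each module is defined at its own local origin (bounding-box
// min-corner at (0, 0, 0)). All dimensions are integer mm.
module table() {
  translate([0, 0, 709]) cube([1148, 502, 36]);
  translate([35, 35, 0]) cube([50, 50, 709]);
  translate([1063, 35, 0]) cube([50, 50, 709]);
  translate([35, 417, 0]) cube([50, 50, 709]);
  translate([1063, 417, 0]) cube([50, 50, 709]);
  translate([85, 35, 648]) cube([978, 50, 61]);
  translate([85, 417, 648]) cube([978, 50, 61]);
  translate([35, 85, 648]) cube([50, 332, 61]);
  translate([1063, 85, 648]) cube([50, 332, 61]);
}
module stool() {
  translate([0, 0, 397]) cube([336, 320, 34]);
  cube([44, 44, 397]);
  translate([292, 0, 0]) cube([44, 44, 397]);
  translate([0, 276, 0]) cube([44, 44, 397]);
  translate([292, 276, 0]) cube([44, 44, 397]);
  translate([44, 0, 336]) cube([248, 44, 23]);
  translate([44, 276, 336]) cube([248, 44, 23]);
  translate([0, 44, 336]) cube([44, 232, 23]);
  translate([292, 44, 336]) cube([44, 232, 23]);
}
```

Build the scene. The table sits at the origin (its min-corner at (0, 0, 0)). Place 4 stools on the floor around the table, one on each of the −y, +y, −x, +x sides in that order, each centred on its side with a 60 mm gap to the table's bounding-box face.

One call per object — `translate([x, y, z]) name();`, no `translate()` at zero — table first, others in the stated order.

table();
translate([406, -380, 0]) stool();
translate([406, 562, 0]) stool();
translate([-396, 91, 0]) stool();
translate([1208, 91, 0]) stool();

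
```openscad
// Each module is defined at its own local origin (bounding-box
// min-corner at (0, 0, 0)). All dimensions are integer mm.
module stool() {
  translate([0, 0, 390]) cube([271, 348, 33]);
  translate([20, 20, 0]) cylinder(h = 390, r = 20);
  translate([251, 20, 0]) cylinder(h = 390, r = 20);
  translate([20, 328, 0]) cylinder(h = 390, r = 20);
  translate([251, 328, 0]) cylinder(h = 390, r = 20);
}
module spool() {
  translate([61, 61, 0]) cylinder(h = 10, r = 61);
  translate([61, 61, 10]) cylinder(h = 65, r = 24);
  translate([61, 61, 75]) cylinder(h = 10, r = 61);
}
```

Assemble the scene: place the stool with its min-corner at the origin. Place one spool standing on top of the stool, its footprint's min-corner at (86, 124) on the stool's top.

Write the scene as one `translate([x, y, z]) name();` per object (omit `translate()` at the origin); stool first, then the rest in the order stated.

stool();
translate([86, 124, 423]) spool();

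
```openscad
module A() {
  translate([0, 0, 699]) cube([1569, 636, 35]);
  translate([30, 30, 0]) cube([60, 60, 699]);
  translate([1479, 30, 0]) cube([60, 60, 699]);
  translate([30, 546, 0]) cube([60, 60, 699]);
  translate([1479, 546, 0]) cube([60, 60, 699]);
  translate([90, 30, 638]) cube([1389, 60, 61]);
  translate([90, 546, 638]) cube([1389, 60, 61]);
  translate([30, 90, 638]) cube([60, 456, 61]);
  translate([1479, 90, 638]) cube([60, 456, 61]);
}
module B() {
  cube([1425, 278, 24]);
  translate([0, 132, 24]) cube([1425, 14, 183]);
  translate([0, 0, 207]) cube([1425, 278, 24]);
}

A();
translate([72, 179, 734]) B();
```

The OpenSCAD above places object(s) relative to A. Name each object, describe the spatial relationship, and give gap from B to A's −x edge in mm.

The I-beam's min-x is at 72; the table's min-x is 0; gap = 72 mm.

A is a table. B is an I-beam. The I-beam is on top of the table, centred. The gap from the I-beam to the table's −x edge is 72 mm.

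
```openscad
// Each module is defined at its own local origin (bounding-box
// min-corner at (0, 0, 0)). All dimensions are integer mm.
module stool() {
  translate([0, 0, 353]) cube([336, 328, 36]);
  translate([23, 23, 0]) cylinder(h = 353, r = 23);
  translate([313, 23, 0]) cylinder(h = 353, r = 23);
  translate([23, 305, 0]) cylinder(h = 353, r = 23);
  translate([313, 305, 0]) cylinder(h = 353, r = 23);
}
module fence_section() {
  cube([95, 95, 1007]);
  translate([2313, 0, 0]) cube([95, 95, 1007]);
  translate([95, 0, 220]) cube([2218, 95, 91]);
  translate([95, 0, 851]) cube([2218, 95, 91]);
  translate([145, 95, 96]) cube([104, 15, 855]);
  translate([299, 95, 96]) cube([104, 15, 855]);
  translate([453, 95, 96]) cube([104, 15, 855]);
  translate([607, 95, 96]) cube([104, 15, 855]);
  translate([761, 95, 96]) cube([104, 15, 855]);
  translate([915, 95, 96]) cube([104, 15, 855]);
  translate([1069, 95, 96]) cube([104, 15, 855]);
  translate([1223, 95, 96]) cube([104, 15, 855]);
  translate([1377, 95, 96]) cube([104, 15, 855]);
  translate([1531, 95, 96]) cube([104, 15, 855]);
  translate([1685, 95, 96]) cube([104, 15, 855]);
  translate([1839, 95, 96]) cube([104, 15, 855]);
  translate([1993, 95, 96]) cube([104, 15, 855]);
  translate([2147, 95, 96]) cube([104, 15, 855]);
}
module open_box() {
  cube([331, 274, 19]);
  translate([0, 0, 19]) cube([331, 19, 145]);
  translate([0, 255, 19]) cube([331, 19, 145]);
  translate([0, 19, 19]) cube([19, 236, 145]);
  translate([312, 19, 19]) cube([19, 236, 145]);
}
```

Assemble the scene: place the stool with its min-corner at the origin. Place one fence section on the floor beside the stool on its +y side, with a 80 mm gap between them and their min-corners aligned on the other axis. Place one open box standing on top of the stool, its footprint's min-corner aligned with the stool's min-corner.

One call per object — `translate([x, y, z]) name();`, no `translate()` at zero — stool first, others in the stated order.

stool();
translate([0, 408, 0]) fence_section();
translate([0, 0, 389]) open_box();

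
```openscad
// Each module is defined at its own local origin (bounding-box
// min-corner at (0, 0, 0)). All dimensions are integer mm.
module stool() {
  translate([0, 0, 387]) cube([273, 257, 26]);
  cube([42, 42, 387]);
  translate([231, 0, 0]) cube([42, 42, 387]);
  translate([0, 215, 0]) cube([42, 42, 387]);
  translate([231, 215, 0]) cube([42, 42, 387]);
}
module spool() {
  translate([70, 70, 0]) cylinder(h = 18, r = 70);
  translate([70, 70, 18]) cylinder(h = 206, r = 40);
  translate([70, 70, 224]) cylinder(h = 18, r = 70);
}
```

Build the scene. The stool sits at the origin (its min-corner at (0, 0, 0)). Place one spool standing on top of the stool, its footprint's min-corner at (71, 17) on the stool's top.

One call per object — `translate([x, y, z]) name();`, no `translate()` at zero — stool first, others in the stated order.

stool();
translate([71, 17, 413]) spool();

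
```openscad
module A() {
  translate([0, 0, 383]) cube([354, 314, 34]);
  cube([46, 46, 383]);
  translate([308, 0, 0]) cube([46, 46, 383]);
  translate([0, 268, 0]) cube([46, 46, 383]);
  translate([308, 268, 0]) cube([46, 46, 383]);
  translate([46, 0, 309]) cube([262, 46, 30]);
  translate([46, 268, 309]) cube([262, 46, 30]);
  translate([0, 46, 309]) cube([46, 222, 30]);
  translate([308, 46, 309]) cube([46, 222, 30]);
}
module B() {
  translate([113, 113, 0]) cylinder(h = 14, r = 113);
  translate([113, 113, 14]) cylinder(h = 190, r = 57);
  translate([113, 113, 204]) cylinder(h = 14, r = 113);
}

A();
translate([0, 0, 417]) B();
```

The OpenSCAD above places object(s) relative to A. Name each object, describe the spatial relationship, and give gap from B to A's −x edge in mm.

The spool's min-x is at 0; the stool's min-x is 0; gap = 0 mm.

A is a stool. B is a spool. The spool is on top of the stool. The gap from the spool to the stool's −x edge is 0 mm.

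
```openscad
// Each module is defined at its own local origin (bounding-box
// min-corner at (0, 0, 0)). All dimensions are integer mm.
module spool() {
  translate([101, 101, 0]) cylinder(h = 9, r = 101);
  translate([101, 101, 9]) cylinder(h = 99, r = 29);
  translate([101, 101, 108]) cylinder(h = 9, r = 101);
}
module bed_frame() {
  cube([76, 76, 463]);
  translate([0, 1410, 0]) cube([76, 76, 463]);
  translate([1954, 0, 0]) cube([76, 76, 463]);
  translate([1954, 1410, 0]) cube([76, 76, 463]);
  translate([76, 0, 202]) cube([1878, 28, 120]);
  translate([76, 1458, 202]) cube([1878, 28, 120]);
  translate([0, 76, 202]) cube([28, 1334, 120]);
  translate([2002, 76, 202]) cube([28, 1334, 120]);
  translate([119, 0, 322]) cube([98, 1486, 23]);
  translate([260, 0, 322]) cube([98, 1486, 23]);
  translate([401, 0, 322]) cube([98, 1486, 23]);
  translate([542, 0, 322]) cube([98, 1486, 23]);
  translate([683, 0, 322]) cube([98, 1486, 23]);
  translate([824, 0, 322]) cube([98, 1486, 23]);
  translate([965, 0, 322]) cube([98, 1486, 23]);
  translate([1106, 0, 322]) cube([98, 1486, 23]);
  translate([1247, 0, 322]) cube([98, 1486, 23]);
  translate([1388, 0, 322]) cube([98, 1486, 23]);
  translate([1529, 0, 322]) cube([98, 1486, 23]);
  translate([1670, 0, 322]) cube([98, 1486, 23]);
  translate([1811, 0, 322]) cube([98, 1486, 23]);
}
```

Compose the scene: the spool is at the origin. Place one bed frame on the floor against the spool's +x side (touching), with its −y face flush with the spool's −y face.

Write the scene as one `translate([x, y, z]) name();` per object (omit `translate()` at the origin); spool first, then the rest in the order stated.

spool();
translate([202, 0, 0]) bed_frame();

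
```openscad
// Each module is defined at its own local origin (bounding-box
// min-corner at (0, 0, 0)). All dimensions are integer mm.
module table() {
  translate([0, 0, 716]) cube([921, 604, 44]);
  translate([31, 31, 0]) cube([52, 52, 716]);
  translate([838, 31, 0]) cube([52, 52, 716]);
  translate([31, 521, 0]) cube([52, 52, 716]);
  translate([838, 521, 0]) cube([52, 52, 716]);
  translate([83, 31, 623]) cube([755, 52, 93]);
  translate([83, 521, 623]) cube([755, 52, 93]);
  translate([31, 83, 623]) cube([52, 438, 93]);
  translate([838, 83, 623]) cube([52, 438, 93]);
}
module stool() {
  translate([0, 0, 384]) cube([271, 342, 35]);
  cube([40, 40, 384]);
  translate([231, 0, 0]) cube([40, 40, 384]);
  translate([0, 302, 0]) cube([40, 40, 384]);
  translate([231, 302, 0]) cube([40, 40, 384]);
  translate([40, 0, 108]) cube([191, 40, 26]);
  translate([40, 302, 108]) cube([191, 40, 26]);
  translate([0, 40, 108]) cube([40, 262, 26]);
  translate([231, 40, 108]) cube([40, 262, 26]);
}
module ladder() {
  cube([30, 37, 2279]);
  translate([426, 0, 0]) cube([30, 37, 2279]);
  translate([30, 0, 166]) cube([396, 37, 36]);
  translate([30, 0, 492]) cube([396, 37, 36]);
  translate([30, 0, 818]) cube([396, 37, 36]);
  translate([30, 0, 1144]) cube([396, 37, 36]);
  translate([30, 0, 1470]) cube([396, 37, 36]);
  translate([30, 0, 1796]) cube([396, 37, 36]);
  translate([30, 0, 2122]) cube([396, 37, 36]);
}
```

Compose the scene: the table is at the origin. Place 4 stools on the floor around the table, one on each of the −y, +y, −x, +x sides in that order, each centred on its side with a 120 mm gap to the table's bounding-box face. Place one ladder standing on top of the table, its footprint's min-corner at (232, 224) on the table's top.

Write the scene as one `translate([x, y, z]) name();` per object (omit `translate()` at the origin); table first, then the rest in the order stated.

table();
translate([325, -462, 0]) stool();
translate([325, 724, 0]) stool();
translate([-391, 131, 0]) stool();
translate([1041, 131, 0]) stool();
translate([232, 224, 760]) ladder();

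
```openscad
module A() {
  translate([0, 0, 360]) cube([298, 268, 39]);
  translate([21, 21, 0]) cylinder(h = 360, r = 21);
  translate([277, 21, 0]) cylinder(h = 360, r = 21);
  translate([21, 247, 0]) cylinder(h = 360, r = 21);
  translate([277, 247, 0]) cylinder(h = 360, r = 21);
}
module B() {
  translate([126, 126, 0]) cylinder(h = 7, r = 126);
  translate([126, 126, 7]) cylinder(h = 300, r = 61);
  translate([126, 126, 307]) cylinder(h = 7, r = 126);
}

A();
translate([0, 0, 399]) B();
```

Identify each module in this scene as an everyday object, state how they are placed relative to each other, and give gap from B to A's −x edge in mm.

A is a stool. B is a spool. The spool is on top of the stool. The gap from the spool to the stool's −x edge is 0 mm.

The spool's min-x is at 0; the stool's min-x is 0; gap = 0 mm.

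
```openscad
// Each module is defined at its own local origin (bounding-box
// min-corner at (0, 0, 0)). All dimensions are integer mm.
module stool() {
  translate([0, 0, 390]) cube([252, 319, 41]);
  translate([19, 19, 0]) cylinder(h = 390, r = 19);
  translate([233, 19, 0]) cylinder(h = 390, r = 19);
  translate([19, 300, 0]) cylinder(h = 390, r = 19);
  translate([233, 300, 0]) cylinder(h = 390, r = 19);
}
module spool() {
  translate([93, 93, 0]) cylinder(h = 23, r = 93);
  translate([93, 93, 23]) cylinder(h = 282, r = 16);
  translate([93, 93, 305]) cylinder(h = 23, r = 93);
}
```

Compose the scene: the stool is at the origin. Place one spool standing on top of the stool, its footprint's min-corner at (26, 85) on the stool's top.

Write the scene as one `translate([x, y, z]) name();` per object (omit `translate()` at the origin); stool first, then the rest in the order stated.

stool();
translate([26, 85, 431]) spool();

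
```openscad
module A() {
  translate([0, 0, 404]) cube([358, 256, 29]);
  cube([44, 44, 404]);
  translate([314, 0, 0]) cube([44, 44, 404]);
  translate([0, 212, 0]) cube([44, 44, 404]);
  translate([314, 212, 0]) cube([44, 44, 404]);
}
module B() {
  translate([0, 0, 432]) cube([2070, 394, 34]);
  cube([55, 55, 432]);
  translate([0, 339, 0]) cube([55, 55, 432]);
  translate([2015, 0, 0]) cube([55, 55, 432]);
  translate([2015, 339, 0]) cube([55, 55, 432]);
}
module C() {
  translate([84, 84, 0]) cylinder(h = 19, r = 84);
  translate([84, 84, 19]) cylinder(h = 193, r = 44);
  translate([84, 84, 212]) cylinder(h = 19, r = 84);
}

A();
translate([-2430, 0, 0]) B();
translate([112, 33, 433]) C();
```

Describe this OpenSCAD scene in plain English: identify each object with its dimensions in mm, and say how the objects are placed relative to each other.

A is a four-legged stool. The seat is 358×256 mm, 29 mm thick, top at z = 433 mm. It stands on four square legs, each 44×44 mm in cross-section, from z = 0 to the seat underside, each flush with a corner of the seat.

B is a bench: a 2070×394 mm seat slab, 34 mm thick, top at z = 466 mm, on four 55×55 mm square legs flush with the seat corners and standing on z = 0.

C is a spool: two coaxial disc flanges of radius 84 mm and thickness 19 mm, joined by a core cylinder of radius 44 mm and height 193 mm. The lower flange rests on z = 0 and the three cylinders share a vertical axis.

The bench is on the floor beside the stool on its −x side. The spool is on top of the stool.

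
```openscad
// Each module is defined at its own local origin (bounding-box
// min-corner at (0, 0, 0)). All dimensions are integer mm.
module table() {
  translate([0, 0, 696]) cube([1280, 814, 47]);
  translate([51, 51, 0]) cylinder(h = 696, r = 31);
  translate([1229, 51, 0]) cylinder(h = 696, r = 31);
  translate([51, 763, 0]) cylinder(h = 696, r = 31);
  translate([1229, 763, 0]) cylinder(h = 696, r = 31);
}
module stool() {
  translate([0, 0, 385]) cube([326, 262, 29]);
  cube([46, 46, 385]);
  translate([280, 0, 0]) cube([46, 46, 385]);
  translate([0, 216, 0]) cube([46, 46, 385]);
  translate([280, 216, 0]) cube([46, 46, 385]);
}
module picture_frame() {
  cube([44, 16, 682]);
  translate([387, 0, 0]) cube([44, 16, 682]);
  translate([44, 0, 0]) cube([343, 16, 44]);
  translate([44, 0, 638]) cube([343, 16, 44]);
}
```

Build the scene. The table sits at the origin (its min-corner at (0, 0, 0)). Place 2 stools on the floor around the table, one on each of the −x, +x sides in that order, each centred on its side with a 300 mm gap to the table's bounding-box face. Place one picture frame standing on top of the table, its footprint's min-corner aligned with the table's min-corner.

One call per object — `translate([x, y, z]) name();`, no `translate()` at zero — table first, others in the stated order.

table();
translate([-626, 276, 0]) stool();
translate([1580, 276, 0]) stool();
translate([0, 0, 743]) picture_frame();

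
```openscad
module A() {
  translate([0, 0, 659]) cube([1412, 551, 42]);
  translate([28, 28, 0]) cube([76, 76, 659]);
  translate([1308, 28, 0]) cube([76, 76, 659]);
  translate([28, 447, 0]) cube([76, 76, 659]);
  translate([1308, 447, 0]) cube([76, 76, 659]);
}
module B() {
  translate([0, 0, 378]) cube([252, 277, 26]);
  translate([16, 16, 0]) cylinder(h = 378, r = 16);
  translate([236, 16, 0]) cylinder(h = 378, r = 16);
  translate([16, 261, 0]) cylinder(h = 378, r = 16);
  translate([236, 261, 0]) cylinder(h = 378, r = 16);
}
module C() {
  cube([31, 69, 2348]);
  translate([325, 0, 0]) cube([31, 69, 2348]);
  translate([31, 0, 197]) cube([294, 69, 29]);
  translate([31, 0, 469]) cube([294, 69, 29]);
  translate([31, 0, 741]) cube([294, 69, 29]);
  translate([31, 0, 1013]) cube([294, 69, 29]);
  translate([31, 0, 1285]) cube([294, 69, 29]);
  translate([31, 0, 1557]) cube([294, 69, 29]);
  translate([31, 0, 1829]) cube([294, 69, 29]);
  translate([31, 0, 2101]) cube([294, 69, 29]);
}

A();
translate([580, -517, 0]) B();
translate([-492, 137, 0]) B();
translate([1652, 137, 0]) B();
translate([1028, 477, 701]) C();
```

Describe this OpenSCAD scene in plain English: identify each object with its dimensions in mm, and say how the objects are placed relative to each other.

A is a table with a 1412×551 mm rectangular top, 42 mm thick, top surface at z = 701 mm, supported by four 76×76 mm square legs, each inset 28 mm from the nearest pair of top edges, running from the floor.

B is a four-legged stool. The seat is a 252×277×26 mm slab whose top surface is at z = 404 mm; four round legs, each 32 mm in diameter, run from the floor (z = 0) to the underside of the seat, each leg's axis is inset half a diameter from the nearest pair of seat edges (so the leg's bounding box is flush with the corner).

C is a straight ladder. Two 31×69 mm vertical rails, 2348 mm tall, stand 356 mm apart (outside-to-outside) with their front faces coplanar on the −y side. 8 rungs, each 69 mm deep and 29 mm tall, span between the inner faces of the rails, front faces flush with the rails. The lowest rung's underside is at z = 197 mm and rungs are spaced 272 mm apart (underside to underside).

Three stools sit around the table at the −y, −x, +x sides. The ladder is on top of the table.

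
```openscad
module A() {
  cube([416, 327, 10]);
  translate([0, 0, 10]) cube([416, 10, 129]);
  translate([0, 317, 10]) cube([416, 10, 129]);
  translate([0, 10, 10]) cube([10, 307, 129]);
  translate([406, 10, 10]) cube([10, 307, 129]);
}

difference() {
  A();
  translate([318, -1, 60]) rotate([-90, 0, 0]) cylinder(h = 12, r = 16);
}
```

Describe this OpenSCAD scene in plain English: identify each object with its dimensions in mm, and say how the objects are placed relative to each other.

A is an open-topped rectangular box: outside dimensions 416×327×139 mm, with a uniform wall and base thickness of 10 mm. The base is a full 416×327 slab on the floor; four walls sit on top of the base. The front and back walls (the −y and +y sides) span the full width; the two side walls fit between them.

The open box has a circular hole of radius 16 mm through its front wall, centred at (x = 318, z = 60).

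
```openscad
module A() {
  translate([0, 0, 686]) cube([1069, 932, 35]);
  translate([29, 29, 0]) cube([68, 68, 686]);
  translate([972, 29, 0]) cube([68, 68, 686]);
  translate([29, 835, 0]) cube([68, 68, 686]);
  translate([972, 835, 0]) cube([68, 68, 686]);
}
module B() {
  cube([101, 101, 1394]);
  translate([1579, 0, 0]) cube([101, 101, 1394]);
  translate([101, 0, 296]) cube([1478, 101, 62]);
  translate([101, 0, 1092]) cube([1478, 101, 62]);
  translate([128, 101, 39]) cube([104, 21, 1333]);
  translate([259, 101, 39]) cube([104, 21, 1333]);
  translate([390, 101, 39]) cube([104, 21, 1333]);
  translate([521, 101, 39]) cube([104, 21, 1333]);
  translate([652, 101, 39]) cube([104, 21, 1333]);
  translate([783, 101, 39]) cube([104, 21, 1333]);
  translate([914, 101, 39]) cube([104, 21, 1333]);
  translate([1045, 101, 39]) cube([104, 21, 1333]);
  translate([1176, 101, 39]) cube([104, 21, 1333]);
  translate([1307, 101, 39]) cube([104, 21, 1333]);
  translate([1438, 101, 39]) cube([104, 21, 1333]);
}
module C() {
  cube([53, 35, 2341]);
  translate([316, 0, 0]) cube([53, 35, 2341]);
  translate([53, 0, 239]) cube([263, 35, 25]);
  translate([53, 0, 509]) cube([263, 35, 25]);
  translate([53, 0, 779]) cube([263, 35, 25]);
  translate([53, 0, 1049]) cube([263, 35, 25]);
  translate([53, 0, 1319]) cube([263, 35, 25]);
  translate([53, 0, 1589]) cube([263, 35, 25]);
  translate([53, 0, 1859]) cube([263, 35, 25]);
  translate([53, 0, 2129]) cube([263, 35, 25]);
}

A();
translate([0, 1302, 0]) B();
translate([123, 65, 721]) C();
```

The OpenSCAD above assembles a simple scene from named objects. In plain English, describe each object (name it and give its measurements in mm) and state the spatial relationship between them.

A is a rectangular dining table. The top is 1069×932×35 mm with its upper surface at z = 721 mm. It stands on four 68×68 mm square legs, each inset 29 mm from the nearest pair of top edges, running from the floor to the underside of the top.

B is a fence section. Two 101×101 mm posts, 1394 mm tall, stand on the floor with a clear span of 1478 mm between their inner faces. Two horizontal rails of 101×62 mm section span the gap between the posts with their undersides at z = 296 mm and z = 1092 mm, flush with the posts' −y face. 11 pickets, each 104 mm wide, 21 mm thick and 1333 mm tall, are fixed to the +y face of the rails with their bottoms at z = 39 mm, evenly spaced across the span with equal gaps (rounded down to the nearest mm) at the −x end and between each pair — any rounding remainder accumulates at the +x end.

C is a straight ladder. Two 53×35 mm vertical rails, 2341 mm tall, stand 369 mm apart (outside-to-outside) with their front faces coplanar on the −y side. 8 rungs, each 35 mm deep and 25 mm tall, span between the inner faces of the rails, front faces flush with the rails. The lowest rung's underside is at z = 239 mm and rungs are spaced 270 mm apart (underside to underside).

The fence section is on the floor beside the table on its +y side. The ladder is on top of the table.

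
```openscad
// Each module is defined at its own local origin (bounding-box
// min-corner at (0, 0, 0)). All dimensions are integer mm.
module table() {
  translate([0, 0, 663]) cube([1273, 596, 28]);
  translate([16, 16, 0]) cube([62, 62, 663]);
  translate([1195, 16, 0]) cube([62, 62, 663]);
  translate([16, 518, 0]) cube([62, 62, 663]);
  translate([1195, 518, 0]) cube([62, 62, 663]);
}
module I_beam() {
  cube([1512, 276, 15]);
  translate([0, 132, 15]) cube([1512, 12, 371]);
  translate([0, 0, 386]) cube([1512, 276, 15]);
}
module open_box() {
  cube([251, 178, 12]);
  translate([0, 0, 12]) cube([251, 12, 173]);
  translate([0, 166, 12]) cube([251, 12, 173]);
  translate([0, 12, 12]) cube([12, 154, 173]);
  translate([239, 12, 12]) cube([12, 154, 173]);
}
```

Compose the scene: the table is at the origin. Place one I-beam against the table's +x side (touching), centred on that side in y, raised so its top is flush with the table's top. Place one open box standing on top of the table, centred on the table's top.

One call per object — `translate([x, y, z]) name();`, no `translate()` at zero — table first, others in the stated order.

table();
translate([1273, 160, 290]) I_beam();
translate([511, 209, 691]) open_box();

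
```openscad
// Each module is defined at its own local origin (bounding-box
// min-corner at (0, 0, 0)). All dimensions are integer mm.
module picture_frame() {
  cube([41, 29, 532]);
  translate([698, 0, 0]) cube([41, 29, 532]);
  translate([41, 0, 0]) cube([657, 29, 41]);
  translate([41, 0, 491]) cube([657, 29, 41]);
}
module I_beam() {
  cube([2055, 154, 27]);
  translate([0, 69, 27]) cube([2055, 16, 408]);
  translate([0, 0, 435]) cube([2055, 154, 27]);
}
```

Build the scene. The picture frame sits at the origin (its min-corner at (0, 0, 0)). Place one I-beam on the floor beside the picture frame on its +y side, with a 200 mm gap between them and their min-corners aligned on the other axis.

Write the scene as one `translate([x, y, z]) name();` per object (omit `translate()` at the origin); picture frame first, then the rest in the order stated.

picture_frame();
translate([0, 229, 0]) I_beam();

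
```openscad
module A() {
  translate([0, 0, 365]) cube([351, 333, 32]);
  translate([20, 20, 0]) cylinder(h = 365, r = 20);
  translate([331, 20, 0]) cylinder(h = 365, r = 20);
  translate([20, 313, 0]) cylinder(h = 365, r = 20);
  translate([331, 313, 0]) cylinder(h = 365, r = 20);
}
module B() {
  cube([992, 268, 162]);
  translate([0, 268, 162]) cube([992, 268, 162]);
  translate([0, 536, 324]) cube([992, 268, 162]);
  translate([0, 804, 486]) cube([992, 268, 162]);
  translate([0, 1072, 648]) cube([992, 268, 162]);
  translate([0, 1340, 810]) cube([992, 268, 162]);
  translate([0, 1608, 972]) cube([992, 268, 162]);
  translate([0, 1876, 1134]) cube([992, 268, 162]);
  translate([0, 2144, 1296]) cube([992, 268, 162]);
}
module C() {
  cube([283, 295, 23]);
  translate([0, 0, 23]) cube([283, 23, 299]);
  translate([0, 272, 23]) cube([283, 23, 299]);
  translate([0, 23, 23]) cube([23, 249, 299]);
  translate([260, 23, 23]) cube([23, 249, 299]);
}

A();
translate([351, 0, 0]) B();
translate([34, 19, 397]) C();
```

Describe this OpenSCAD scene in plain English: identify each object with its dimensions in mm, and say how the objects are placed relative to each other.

A is a four-legged stool. The seat is 351×333 mm, 32 mm thick, top at z = 397 mm. It stands on four round legs, each 40 mm in diameter, from z = 0 to the seat underside, each leg's axis is inset half a diameter from the nearest pair of seat edges (so the leg's bounding box is flush with the corner).

B is a straight staircase of 9 solid steps. Each step is 992 mm wide (x), 268 mm deep (y, the going) and 162 mm tall (the rise). The first step rests on the floor; each subsequent step sits one going further in +y and one rise higher in +z, directly behind and above the previous step with no overlap.

C is an open-topped rectangular box: outside dimensions 283×295×322 mm, with a uniform wall and base thickness of 23 mm. The base is a full 283×295 slab on the floor; four walls sit on top of the base. The front and back walls (the −y and +y sides) span the full width; the two side walls fit between them.

The staircase is against the stool's +x side, with their −y faces flush. The open box is on top of the stool, centred.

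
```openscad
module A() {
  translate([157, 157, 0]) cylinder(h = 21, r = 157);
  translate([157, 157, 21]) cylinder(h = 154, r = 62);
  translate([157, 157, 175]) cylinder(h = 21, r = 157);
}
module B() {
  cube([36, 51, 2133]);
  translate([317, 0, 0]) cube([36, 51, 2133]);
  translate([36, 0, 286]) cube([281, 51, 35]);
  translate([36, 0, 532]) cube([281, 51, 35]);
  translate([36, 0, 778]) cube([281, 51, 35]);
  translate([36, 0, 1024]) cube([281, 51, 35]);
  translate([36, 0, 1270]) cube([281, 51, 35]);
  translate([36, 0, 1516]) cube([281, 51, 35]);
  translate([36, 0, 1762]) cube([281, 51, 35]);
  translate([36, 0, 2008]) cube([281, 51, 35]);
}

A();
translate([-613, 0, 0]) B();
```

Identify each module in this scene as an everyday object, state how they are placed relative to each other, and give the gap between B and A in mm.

The ladder's nearest face is 260 mm from the spool's −x face.

A is a spool. B is a ladder. The ladder is on the floor beside the spool on its −x side. The gap between the ladder and the spool is 260 mm.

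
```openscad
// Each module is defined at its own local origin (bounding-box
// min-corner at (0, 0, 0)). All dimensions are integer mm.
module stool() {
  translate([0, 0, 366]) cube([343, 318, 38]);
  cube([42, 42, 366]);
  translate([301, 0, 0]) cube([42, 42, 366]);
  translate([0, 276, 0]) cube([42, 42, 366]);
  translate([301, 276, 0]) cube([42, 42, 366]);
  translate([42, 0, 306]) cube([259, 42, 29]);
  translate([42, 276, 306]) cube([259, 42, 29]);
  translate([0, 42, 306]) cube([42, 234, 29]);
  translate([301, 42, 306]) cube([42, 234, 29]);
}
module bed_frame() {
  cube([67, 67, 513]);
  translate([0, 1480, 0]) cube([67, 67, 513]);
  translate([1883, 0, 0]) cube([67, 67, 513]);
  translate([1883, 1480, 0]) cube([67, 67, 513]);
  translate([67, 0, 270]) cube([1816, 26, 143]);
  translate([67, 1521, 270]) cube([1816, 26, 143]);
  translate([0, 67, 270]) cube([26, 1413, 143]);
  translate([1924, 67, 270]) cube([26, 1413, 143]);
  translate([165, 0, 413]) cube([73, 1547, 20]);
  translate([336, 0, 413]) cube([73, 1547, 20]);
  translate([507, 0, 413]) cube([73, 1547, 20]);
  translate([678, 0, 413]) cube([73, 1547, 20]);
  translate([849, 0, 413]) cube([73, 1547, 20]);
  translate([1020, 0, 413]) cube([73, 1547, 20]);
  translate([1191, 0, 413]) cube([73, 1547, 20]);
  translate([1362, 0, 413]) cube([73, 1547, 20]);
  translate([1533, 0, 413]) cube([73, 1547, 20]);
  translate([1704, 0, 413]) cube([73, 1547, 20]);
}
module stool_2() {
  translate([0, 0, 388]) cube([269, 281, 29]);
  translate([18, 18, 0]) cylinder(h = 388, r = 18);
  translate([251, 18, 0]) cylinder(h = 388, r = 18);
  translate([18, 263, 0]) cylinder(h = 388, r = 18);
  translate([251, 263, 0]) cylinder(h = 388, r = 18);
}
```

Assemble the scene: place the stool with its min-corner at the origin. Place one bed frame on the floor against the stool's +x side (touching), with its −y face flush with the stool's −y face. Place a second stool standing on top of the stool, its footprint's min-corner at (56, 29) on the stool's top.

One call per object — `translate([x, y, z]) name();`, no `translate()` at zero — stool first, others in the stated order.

stool();
translate([343, 0, 0]) bed_frame();
translate([56, 29, 404]) stool_2();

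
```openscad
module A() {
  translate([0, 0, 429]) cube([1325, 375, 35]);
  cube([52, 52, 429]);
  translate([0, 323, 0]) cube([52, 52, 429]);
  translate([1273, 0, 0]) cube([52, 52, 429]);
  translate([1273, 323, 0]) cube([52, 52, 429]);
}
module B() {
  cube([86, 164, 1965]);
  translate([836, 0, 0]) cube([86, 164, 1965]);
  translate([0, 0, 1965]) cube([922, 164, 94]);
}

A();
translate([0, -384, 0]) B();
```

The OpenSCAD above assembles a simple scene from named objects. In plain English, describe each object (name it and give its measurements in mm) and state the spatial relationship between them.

A is a long wooden bench with a 1325 mm (x) × 375 mm (y) seat, 35 mm thick, its top surface 464 mm above the floor. Four 52 mm square legs at the seat corners, flush with the edges, run from z = 0 to the seat underside.

B is a rectangular door frame: two vertical jambs of 86×164 mm section, 1965 mm tall, with a clear opening 750 mm wide between their inner faces. A header 94 mm tall and 164 mm deep lies on top of the jambs and spans the full outside width.

The door frame is on the floor beside the bench on its −y side.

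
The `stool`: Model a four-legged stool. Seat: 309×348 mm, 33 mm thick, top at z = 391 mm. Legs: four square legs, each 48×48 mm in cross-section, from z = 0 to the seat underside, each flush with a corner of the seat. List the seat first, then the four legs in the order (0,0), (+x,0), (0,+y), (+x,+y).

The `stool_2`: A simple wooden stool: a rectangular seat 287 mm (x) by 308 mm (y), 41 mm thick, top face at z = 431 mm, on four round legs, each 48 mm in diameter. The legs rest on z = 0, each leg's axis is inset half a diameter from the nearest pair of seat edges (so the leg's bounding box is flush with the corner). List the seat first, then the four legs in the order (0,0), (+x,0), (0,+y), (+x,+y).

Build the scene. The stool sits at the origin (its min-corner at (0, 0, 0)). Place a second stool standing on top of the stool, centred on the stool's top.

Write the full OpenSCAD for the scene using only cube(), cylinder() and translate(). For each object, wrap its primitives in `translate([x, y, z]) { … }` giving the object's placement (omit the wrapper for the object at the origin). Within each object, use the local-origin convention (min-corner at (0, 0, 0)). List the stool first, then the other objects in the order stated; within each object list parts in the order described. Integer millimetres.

translate([0, 0, 358]) cube([309, 348, 33]);
cube([48, 48, 358]);
translate([261, 0, 0]) cube([48, 48, 358]);
translate([0, 300, 0]) cube([48, 48, 358]);
translate([261, 300, 0]) cube([48, 48, 358]);
translate([11, 20, 391]) {
  translate([0, 0, 390]) cube([287, 308, 41]);
  translate([24, 24, 0]) cylinder(h = 390, r = 24);
  translate([263, 24, 0]) cylinder(h = 390, r = 24);
  translate([24, 284, 0]) cylinder(h = 390, r = 24);
  translate([263, 284, 0]) cylinder(h = 390, r = 24);
}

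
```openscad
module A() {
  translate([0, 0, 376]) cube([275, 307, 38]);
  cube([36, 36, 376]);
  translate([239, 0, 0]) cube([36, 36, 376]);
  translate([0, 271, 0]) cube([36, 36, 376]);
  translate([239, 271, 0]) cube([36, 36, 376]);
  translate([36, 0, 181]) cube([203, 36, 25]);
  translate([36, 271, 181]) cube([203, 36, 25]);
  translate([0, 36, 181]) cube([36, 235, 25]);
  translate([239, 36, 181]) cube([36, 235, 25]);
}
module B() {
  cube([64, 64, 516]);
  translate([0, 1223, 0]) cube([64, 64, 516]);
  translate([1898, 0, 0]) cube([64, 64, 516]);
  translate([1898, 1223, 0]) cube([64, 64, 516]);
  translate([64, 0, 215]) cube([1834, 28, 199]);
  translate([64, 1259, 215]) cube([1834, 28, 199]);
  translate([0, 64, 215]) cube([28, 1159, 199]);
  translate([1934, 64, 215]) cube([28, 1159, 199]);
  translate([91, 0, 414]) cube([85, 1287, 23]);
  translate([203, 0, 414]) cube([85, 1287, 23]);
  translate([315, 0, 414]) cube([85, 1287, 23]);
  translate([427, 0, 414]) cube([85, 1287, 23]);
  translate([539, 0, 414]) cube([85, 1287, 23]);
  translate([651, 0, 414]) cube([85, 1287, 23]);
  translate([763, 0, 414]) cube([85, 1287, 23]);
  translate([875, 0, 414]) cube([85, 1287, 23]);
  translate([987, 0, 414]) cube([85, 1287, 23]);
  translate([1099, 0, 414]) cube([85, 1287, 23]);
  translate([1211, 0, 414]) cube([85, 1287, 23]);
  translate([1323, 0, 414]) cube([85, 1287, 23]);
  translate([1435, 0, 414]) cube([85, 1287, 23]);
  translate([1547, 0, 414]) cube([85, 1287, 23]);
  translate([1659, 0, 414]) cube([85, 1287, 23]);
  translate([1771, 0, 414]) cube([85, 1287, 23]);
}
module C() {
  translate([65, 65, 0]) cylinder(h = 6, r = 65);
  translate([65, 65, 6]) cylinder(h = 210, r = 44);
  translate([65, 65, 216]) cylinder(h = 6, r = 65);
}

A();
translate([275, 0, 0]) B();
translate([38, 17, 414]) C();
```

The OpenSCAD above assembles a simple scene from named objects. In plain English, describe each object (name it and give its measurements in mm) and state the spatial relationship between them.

A is a simple wooden stool: a rectangular seat 275 mm (x) by 307 mm (y), 38 mm thick, top face at z = 414 mm, on four square legs, each 36×36 mm in cross-section. The legs rest on z = 0, each flush with a corner of the seat. Four stretchers, 36 mm wide and 25 mm tall, connect adjacent legs with their undersides at z = 181 mm, each running between the inner faces of the legs it joins and aligned with the legs' outer faces on the other axis.

B is a bed frame 1962 mm long (x) by 1287 mm wide (y). Four 64×64 mm corner posts, 516 mm tall, at the corners of the footprint. Four rails of 28 mm thickness and 199 mm height run between adjacent posts with their undersides at z = 215 mm, their outer faces flush with the outside of the frame (the two x-running rails run between the posts' inner faces; the two y-running rails run between the posts' inner faces). 16 slats, each 85 mm wide (x) and 23 mm thick, lie across the top of the two x-running rails, running the full 1287 mm width of the frame in y; the slats are evenly spaced along x between the inner faces of the end posts with equal gaps (rounded down to the nearest mm) at the −x end and between each pair — any rounding remainder accumulates at the +x end.

C is a spool: two coaxial disc flanges of radius 65 mm and thickness 6 mm, joined by a core cylinder of radius 44 mm and height 210 mm. The lower flange rests on z = 0 and the three cylinders share a vertical axis.

The bed frame is against the stool's +x side, with their −y faces flush. The spool is on top of the stool.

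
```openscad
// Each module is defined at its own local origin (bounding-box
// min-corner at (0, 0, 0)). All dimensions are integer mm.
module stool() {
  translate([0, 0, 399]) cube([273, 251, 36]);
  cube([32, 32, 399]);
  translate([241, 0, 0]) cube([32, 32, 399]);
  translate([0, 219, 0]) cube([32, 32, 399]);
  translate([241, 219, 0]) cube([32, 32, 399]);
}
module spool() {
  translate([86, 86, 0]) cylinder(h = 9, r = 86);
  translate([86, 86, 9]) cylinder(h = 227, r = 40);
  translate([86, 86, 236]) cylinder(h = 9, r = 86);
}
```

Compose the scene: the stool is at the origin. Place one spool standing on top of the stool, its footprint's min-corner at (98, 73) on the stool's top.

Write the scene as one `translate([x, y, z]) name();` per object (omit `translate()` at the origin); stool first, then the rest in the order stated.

stool();
translate([98, 73, 435]) spool();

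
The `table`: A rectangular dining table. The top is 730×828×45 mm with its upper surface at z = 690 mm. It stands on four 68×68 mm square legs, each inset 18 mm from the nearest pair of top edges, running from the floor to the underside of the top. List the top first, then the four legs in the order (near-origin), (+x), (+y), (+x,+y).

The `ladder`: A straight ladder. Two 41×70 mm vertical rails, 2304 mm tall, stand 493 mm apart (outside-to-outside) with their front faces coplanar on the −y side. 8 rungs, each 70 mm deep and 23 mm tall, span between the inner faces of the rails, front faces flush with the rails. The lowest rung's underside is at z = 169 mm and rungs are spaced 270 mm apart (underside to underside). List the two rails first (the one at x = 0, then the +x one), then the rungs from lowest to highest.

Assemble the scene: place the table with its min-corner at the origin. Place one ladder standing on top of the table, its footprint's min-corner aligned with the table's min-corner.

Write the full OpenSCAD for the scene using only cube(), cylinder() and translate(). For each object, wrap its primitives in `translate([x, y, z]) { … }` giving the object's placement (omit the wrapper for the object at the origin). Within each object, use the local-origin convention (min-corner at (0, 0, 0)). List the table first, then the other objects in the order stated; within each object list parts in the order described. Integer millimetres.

translate([0, 0, 645]) cube([730, 828, 45]);
translate([18, 18, 0]) cube([68, 68, 645]);
translate([644, 18, 0]) cube([68, 68, 645]);
translate([18, 742, 0]) cube([68, 68, 645]);
translate([644, 742, 0]) cube([68, 68, 645]);
translate([0, 0, 690]) {
  cube([41, 70, 2304]);
  translate([452, 0, 0]) cube([41, 70, 2304]);
  translate([41, 0, 169]) cube([411, 70, 23]);
  translate([41, 0, 439]) cube([411, 70, 23]);
  translate([41, 0, 709]) cube([411, 70, 23]);
  translate([41, 0, 979]) cube([411, 70, 23]);
  translate([41, 0, 1249]) cube([411, 70, 23]);
  translate([41, 0, 1519]) cube([411, 70, 23]);
  translate([41, 0, 1789]) cube([411, 70, 23]);
  translate([41, 0, 2059]) cube([411, 70, 23]);
}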